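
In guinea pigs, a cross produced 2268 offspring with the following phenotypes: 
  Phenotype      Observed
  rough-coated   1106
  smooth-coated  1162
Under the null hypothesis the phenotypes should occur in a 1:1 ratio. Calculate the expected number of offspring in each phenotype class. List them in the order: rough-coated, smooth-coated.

Expected counts for N = 2268 under a 1:1 ratio (total parts = 2):
  rough-coated: 2268 × 1/2 = 1134
  smooth-coated: 2268 × 1/2 = 1134

1134, 1134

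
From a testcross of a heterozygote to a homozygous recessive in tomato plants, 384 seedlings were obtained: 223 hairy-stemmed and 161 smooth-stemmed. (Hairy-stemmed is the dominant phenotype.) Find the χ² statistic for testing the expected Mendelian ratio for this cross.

A testcross of a heterozygote (Aa × aa) gives a 1:1 phenotypic ratio.
Expected counts for N = 384 under a 1:1 ratio (total parts = 2):
  hairy-stemmed: 384 × 1/2 = 192
  smooth-stemmed: 384 × 1/2 = 192
χ² = Σ (O − E)² / E
  hairy-stemmed: (223 − 192)² / 192 = 5.0052
  smooth-stemmed: (161 − 192)² / 192 = 5.0052
χ² = 5.0052 + 5.0052 = 10.0104 ≈ 10.010

10.010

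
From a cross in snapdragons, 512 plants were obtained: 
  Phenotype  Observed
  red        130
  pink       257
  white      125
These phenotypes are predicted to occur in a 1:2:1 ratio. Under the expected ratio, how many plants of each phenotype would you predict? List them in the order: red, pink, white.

Total ratio parts = 4. Expected numbers out of 512:
  red: 512 × 1/4 = 128
  pink: 512 × 2/4 = 256
  white: 512 × 1/4 = 128

128, 256, 128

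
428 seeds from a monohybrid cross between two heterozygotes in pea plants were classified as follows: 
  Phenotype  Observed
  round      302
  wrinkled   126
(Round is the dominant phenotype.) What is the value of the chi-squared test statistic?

4.498

For a monohybrid cross between heterozygotes with complete dominance, the expected phenotypic ratio is 3:1.
Under the 3:1 hypothesis (Σ ratio = 4, N = 428):
  round: 428 × 3/4 = 321
  wrinkled: 428 × 1/4 = 107
χ² = Σ (O − E)² / E
  round: (302 − 321)² / 321 = 1.1246
  wrinkled: (126 − 107)² / 107 = 3.3738
χ² = 1.1246 + 3.3738 = 4.4984 ≈ 4.498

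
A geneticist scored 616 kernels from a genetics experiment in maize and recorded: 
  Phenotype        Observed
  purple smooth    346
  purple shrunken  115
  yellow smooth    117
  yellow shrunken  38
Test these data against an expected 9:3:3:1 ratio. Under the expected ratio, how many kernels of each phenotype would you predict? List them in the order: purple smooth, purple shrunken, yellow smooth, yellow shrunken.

346.5, 115.5, 115.5, 38.5

Expected counts for N = 616 under a 9:3:3:1 ratio (total parts = 16):
  purple smooth: 616 × 9/16 = 346.5
  purple shrunken: 616 × 3/16 = 115.5
  yellow smooth: 616 × 3/16 = 115.5
  yellow shrunken: 616 × 1/16 = 38.5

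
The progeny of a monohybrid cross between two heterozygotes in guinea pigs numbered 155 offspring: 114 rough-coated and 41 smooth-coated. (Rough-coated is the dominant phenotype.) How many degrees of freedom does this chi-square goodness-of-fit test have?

For a monohybrid cross between heterozygotes with complete dominance, the expected phenotypic ratio is 3:1.
A goodness-of-fit test with 2 phenotype classes has df = 2 − 1 = 1.

1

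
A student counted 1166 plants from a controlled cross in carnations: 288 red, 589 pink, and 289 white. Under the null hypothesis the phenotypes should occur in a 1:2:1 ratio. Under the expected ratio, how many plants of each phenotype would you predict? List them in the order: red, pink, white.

291.5, 583, 291.5

The 1:2:1 ratio has 4 parts, so with N = 1166 the expected counts are:
  red: 1166 × 1/4 = 291.5
  pink: 1166 × 2/4 = 583
  white: 1166 × 1/4 = 291.5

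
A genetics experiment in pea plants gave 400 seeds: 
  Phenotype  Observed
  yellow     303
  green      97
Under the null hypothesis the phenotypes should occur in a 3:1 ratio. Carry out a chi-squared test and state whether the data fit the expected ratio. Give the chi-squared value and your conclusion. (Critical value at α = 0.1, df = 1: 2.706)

Expected counts for N = 400 under a 3:1 ratio (total parts = 4):
  yellow: 400 × 3/4 = 300
  green: 400 × 1/4 = 100
χ² = Σ (O − E)² / E
  yellow: (303 − 300)² / 300 = 0.0300
  green: (97 − 100)² / 100 = 0.0900
χ² = 0.0300 + 0.0900 = 0.120
Degrees of freedom = 2 − 1 = 1; critical value at α = 0.1 is 2.706.
Since 0.120 < 2.706, we fail to reject the null hypothesis — the data are consistent with the 3:1 ratio.

0.120; consistent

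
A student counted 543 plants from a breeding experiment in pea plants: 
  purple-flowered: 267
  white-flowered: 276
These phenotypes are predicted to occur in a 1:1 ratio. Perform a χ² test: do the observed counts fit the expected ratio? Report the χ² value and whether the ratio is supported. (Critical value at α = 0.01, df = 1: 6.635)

0.149; consistent

Total ratio parts = 2. Expected numbers out of 543:
  purple-flowered: 543 × 1/2 = 271.5
  white-flowered: 543 × 1/2 = 271.5
χ² = Σ (O − E)² / E
  purple-flowered: (267 − 271.5)² / 271.5 = 0.0746
  white-flowered: (276 − 271.5)² / 271.5 = 0.0746
χ² = 0.0746 + 0.0746 = 0.1492 ≈ 0.149
Degrees of freedom = 2 − 1 = 1; critical value at α = 0.01 is 6.635.
Since 0.149 < 6.635, we fail to reject the null hypothesis — the data are consistent with the 1:1 ratio.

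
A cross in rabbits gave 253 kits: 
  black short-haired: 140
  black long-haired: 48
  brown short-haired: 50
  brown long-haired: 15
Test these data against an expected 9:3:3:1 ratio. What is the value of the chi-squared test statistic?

0.224

The 9:3:3:1 ratio has 16 parts, so with N = 253 the expected counts are:
  black short-haired: 253 × 9/16 = 142.3125
  black long-haired: 253 × 3/16 = 47.4375
  brown short-haired: 253 × 3/16 = 47.4375
  brown long-haired: 253 × 1/16 = 15.8125
χ² = Σ (O − E)² / E
  black short-haired: (140 − 142.3125)² / 142.3125 = 0.0376
  black long-haired: (48 − 47.4375)² / 47.4375 = 0.0067
  brown short-haired: (50 − 47.4375)² / 47.4375 = 0.1384
  brown long-haired: (15 − 15.8125)² / 15.8125 = 0.0417
χ² = 0.0376 + 0.0067 + 0.1384 + 0.0417 = 0.2244 ≈ 0.224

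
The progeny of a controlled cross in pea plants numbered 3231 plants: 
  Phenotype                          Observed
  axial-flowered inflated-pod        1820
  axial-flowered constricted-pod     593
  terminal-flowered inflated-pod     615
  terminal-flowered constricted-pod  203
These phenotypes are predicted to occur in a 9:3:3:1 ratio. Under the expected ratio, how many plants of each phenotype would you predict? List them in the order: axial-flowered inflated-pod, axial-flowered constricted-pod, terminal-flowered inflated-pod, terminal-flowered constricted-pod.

1817.4375, 605.8125, 605.8125, 201.9375

Expected counts for N = 3231 under a 9:3:3:1 ratio (total parts = 16):
  axial-flowered inflated-pod: 3231 × 9/16 = 1817.4375
  axial-flowered constricted-pod: 3231 × 3/16 = 605.8125
  terminal-flowered inflated-pod: 3231 × 3/16 = 605.8125
  terminal-flowered constricted-pod: 3231 × 1/16 = 201.9375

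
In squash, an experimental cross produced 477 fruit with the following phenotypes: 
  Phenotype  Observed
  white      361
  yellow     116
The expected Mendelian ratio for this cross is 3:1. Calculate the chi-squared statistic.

0.118

The 3:1 ratio has 4 parts, so with N = 477 the expected counts are:
  white: 477 × 3/4 = 357.75
  yellow: 477 × 1/4 = 119.25
χ² = Σ (O − E)² / E
  white: (361 − 357.75)² / 357.75 = 0.0295
  yellow: (116 − 119.25)² / 119.25 = 0.0886
χ² = 0.0295 + 0.0886 = 0.1181 ≈ 0.118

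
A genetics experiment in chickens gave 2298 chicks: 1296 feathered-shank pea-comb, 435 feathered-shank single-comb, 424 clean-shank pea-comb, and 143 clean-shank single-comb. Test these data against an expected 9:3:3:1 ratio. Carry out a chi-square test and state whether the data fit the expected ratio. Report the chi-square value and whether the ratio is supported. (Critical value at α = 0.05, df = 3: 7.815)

0.161; consistent

Under the 9:3:3:1 hypothesis (Σ ratio = 16, N = 2298):
  feathered-shank pea-comb: 2298 × 9/16 = 1292.625
  feathered-shank single-comb: 2298 × 3/16 = 430.875
  clean-shank pea-comb: 2298 × 3/16 = 430.875
  clean-shank single-comb: 2298 × 1/16 = 143.625
χ² = Σ (O − E)² / E
  feathered-shank pea-comb: (1296 − 1292.625)² / 1292.625 = 0.0088
  feathered-shank single-comb: (435 − 430.875)² / 430.875 = 0.0395
  clean-shank pea-comb: (424 − 430.875)² / 430.875 = 0.1097
  clean-shank single-comb: (143 − 143.625)² / 143.625 = 0.0027
χ² = 0.0088 + 0.0395 + 0.1097 + 0.0027 = 0.1607 ≈ 0.161
Degrees of freedom = 4 − 1 = 3; critical value at α = 0.05 is 7.815.
Since 0.161 < 7.815, we fail to reject the null hypothesis — the data are consistent with the 9:3:3:1 ratio.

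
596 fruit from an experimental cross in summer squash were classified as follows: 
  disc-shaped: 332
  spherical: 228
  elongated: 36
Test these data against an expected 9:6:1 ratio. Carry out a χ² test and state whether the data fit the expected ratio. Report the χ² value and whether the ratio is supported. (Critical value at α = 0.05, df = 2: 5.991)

The 9:6:1 ratio has 16 parts, so with N = 596 the expected counts are:
  disc-shaped: 596 × 9/16 = 335.25
  spherical: 596 × 6/16 = 223.5
  elongated: 596 × 1/16 = 37.25
χ² = Σ (O − E)² / E
  disc-shaped: (332 − 335.25)² / 335.25 = 0.0315
  spherical: (228 − 223.5)² / 223.5 = 0.0906
  elongated: (36 − 37.25)² / 37.25 = 0.0419
χ² = 0.0315 + 0.0906 + 0.0419 = 0.164
Degrees of freedom = 3 − 1 = 2; critical value at α = 0.05 is 5.991.
Since 0.164 < 5.991, we fail to reject the null hypothesis — the data are consistent with the 9:6:1 ratio.

0.164; consistent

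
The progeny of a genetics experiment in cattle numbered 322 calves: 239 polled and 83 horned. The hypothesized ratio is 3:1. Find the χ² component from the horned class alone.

Expected counts for N = 322 under a 3:1 ratio (total parts = 4):
  polled: 322 × 3/4 = 241.5
  horned: 322 × 1/4 = 80.5
Contribution of horned: (83 − 80.5)² / 80.5 = 0.0776

0.078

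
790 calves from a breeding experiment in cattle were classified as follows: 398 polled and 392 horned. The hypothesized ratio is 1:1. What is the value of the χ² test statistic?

Expected counts for N = 790 under a 1:1 ratio (total parts = 2):
  polled: 790 × 1/2 = 395
  horned: 790 × 1/2 = 395
χ² = Σ (O − E)² / E
  polled: (398 − 395)² / 395 = 0.0228
  horned: (392 − 395)² / 395 = 0.0228
χ² = 0.0228 + 0.0228 = 0.0456 ≈ 0.046

0.046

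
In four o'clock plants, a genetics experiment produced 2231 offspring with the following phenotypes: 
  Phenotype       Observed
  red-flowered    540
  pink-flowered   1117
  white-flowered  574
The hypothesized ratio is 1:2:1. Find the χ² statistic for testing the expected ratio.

The 1:2:1 ratio has 4 parts, so with N = 2231 the expected counts are:
  red-flowered: 2231 × 1/4 = 557.75
  pink-flowered: 2231 × 2/4 = 1115.5
  white-flowered: 2231 × 1/4 = 557.75
χ² = Σ (O − E)² / E
  red-flowered: (540 − 557.75)² / 557.75 = 0.5649
  pink-flowered: (1117 − 1115.5)² / 1115.5 = 0.0020
  white-flowered: (574 − 557.75)² / 557.75 = 0.4734
χ² = 0.5649 + 0.0020 + 0.4734 = 1.0403 ≈ 1.040

1.040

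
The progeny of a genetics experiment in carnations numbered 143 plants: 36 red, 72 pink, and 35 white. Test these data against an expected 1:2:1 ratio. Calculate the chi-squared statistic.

Expected counts for N = 143 under a 1:2:1 ratio (total parts = 4):
  red: 143 × 1/4 = 35.75
  pink: 143 × 2/4 = 71.5
  white: 143 × 1/4 = 35.75
χ² = Σ (O − E)² / E
  red: (36 − 35.75)² / 35.75 = 0.0017
  pink: (72 − 71.5)² / 71.5 = 0.0035
  white: (35 − 35.75)² / 35.75 = 0.0157
χ² = 0.0017 + 0.0035 + 0.0157 = 0.0209 ≈ 0.021

0.021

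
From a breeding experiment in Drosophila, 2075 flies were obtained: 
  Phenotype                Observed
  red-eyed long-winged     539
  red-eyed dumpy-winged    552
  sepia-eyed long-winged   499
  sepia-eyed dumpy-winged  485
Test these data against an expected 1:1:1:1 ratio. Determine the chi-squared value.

Total ratio parts = 4. Expected numbers out of 2075:
  red-eyed long-winged: 2075 × 1/4 = 518.75
  red-eyed dumpy-winged: 2075 × 1/4 = 518.75
  sepia-eyed long-winged: 2075 × 1/4 = 518.75
  sepia-eyed dumpy-winged: 2075 × 1/4 = 518.75
χ² = Σ (O − E)² / E
  red-eyed long-winged: (539 − 518.75)² / 518.75 = 0.7905
  red-eyed dumpy-winged: (552 − 518.75)² / 518.75 = 2.1312
  sepia-eyed long-winged: (499 − 518.75)² / 518.75 = 0.7519
  sepia-eyed dumpy-winged: (485 − 518.75)² / 518.75 = 2.1958
χ² = 0.7905 + 2.1312 + 0.7519 + 2.1958 = 5.8694 ≈ 5.869

5.869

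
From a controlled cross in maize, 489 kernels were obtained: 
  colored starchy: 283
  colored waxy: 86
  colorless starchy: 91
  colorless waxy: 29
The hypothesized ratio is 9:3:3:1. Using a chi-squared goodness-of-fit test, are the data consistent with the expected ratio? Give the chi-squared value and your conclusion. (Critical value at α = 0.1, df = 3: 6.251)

Expected counts for N = 489 under a 9:3:3:1 ratio (total parts = 16):
  colored starchy: 489 × 9/16 = 275.0625
  colored waxy: 489 × 3/16 = 91.6875
  colorless starchy: 489 × 3/16 = 91.6875
  colorless waxy: 489 × 1/16 = 30.5625
χ² = Σ (O − E)² / E
  colored starchy: (283 − 275.0625)² / 275.0625 = 0.2291
  colored waxy: (86 − 91.6875)² / 91.6875 = 0.3528
  colorless starchy: (91 − 91.6875)² / 91.6875 = 0.0052
  colorless waxy: (29 − 30.5625)² / 30.5625 = 0.0799
χ² = 0.2291 + 0.3528 + 0.0052 + 0.0799 = 0.667
Degrees of freedom = 4 − 1 = 3; critical value at α = 0.1 is 6.251.
Since 0.667 < 6.251, we fail to reject the null hypothesis — the data are consistent with the 9:3:3:1 ratio.

0.667; consistent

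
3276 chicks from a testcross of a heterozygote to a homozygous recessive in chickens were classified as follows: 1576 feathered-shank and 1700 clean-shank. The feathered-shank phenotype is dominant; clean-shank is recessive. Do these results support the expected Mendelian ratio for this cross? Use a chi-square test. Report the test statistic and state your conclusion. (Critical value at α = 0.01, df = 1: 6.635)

A testcross of a heterozygote (Aa × aa) gives a 1:1 phenotypic ratio.
Total ratio parts = 2. Expected numbers out of 3276:
  feathered-shank: 3276 × 1/2 = 1638
  clean-shank: 3276 × 1/2 = 1638
χ² = Σ (O − E)² / E
  feathered-shank: (1576 − 1638)² / 1638 = 2.3468
  clean-shank: (1700 − 1638)² / 1638 = 2.3468
χ² = 2.3468 + 2.3468 = 4.6936 ≈ 4.694
Degrees of freedom = 2 − 1 = 1; critical value at α = 0.01 is 6.635.
Since 4.694 < 6.635, we fail to reject the null hypothesis — the data are consistent with the 1:1 ratio.

4.694; consistent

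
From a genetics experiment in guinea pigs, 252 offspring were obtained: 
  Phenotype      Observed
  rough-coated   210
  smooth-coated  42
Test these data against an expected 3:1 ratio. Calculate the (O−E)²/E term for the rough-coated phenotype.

2.333

Expected counts for N = 252 under a 3:1 ratio (total parts = 4):
  rough-coated: 252 × 3/4 = 189
  smooth-coated: 252 × 1/4 = 63
Contribution of rough-coated: (210 − 189)² / 189 = 2.3333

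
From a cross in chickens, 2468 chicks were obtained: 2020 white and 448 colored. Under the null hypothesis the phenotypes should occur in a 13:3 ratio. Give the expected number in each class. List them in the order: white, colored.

2005.25, 462.75

Total ratio parts = 16. Expected numbers out of 2468:
  white: 2468 × 13/16 = 2005.25
  colored: 2468 × 3/16 = 462.75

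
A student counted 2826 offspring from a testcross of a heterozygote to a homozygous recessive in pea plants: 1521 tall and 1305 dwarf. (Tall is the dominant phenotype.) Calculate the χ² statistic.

16.510

A testcross of a heterozygote (Aa × aa) gives a 1:1 phenotypic ratio.
Under the 1:1 hypothesis (Σ ratio = 2, N = 2826):
  tall: 2826 × 1/2 = 1413
  dwarf: 2826 × 1/2 = 1413
χ² = Σ (O − E)² / E
  tall: (1521 − 1413)² / 1413 = 8.2548
  dwarf: (1305 − 1413)² / 1413 = 8.2548
χ² = 8.2548 + 8.2548 = 16.5096 ≈ 16.510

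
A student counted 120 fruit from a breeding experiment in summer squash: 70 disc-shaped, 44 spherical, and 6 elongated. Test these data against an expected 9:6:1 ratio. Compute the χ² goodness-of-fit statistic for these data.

Expected counts for N = 120 under a 9:6:1 ratio (total parts = 16):
  disc-shaped: 120 × 9/16 = 67.5
  spherical: 120 × 6/16 = 45
  elongated: 120 × 1/16 = 7.5
χ² = Σ (O − E)² / E
  disc-shaped: (70 − 67.5)² / 67.5 = 0.0926
  spherical: (44 − 45)² / 45 = 0.0222
  elongated: (6 − 7.5)² / 7.5 = 0.3000
χ² = 0.0926 + 0.0222 + 0.3000 = 0.4148 ≈ 0.415

0.415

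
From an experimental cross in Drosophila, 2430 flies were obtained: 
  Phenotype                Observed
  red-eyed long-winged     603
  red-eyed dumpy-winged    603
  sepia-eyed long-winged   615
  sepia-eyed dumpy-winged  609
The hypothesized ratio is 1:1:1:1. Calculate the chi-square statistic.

Total ratio parts = 4. Expected numbers out of 2430:
  red-eyed long-winged: 2430 × 1/4 = 607.5
  red-eyed dumpy-winged: 2430 × 1/4 = 607.5
  sepia-eyed long-winged: 2430 × 1/4 = 607.5
  sepia-eyed dumpy-winged: 2430 × 1/4 = 607.5
χ² = Σ (O − E)² / E
  red-eyed long-winged: (603 − 607.5)² / 607.5 = 0.0333
  red-eyed dumpy-winged: (603 − 607.5)² / 607.5 = 0.0333
  sepia-eyed long-winged: (615 − 607.5)² / 607.5 = 0.0926
  sepia-eyed dumpy-winged: (609 − 607.5)² / 607.5 = 0.0037
χ² = 0.0333 + 0.0333 + 0.0926 + 0.0037 = 0.1629 ≈ 0.163

0.163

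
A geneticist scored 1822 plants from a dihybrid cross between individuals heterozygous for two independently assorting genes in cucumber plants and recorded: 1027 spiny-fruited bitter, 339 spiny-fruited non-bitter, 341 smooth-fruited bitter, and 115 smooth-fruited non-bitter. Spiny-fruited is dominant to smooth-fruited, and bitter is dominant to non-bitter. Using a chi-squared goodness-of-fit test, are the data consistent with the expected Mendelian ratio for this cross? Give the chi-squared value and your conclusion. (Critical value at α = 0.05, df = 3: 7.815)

0.037; consistent

A dihybrid F₂ with independent assortment and complete dominance at both loci gives a 9:3:3:1 phenotypic ratio.
The 9:3:3:1 ratio has 16 parts, so with N = 1822 the expected counts are:
  spiny-fruited bitter: 1822 × 9/16 = 1024.875
  spiny-fruited non-bitter: 1822 × 3/16 = 341.625
  smooth-fruited bitter: 1822 × 3/16 = 341.625
  smooth-fruited non-bitter: 1822 × 1/16 = 113.875
χ² = Σ (O − E)² / E
  spiny-fruited bitter: (1027 − 1024.875)² / 1024.875 = 0.0044
  spiny-fruited non-bitter: (339 − 341.625)² / 341.625 = 0.0202
  smooth-fruited bitter: (341 − 341.625)² / 341.625 = 0.0011
  smooth-fruited non-bitter: (115 − 113.875)² / 113.875 = 0.0111
χ² = 0.0044 + 0.0202 + 0.0011 + 0.0111 = 0.0368 ≈ 0.037
Degrees of freedom = 4 − 1 = 3; critical value at α = 0.05 is 7.815.
Since 0.037 < 7.815, we fail to reject the null hypothesis — the data are consistent with the 9:3:3:1 ratio.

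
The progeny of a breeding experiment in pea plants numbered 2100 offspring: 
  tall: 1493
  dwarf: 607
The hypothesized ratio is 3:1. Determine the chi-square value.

Under the 3:1 hypothesis (Σ ratio = 4, N = 2100):
  tall: 2100 × 3/4 = 1575
  dwarf: 2100 × 1/4 = 525
χ² = Σ (O − E)² / E
  tall: (1493 − 1575)² / 1575 = 4.2692
  dwarf: (607 − 525)² / 525 = 12.8076
χ² = 4.2692 + 12.8076 = 17.0768 ≈ 17.077

17.077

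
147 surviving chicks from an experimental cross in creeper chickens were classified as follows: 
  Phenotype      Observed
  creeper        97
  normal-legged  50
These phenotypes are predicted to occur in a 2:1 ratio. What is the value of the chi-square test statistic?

The 2:1 ratio has 3 parts, so with N = 147 the expected counts are:
  creeper: 147 × 2/3 = 98
  normal-legged: 147 × 1/3 = 49
χ² = Σ (O − E)² / E
  creeper: (97 − 98)² / 98 = 0.0102
  normal-legged: (50 − 49)² / 49 = 0.0204
χ² = 0.0102 + 0.0204 = 0.0306 ≈ 0.031

0.031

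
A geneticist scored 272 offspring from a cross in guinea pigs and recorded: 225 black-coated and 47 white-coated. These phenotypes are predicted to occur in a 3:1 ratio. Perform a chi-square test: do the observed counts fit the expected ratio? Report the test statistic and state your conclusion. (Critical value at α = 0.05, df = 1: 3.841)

The 3:1 ratio has 4 parts, so with N = 272 the expected counts are:
  black-coated: 272 × 3/4 = 204
  white-coated: 272 × 1/4 = 68
χ² = Σ (O − E)² / E
  black-coated: (225 − 204)² / 204 = 2.1618
  white-coated: (47 − 68)² / 68 = 6.4853
χ² = 2.1618 + 6.4853 = 8.6471 ≈ 8.647
Degrees of freedom = 2 − 1 = 1; critical value at α = 0.05 is 3.841.
Since 8.647 > 3.841, we reject the null hypothesis — the data do not fit the 3:1 ratio.

8.647; not consistent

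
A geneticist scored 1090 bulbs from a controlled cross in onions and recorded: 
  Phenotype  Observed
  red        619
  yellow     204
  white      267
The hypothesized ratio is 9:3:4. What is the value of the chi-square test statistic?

0.168

Expected counts for N = 1090 under a 9:3:4 ratio (total parts = 16):
  red: 1090 × 9/16 = 613.125
  yellow: 1090 × 3/16 = 204.375
  white: 1090 × 4/16 = 272.5
χ² = Σ (O − E)² / E
  red: (619 − 613.125)² / 613.125 = 0.0563
  yellow: (204 − 204.375)² / 204.375 = 0.0007
  white: (267 − 272.5)² / 272.5 = 0.1110
χ² = 0.0563 + 0.0007 + 0.1110 = 0.168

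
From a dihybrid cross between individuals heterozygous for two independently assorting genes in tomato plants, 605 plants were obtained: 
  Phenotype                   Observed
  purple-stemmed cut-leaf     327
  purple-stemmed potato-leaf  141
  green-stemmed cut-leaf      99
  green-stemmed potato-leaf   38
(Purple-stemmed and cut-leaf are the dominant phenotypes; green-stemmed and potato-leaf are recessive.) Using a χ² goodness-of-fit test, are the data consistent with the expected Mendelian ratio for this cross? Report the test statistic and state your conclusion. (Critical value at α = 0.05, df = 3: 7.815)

9.056; not consistent

A dihybrid F₂ with independent assortment and complete dominance at both loci gives a 9:3:3:1 phenotypic ratio.
Total ratio parts = 16. Expected numbers out of 605:
  purple-stemmed cut-leaf: 605 × 9/16 = 340.3125
  purple-stemmed potato-leaf: 605 × 3/16 = 113.4375
  green-stemmed cut-leaf: 605 × 3/16 = 113.4375
  green-stemmed potato-leaf: 605 × 1/16 = 37.8125
χ² = Σ (O − E)² / E
  purple-stemmed cut-leaf: (327 − 340.3125)² / 340.3125 = 0.5208
  purple-stemmed potato-leaf: (141 − 113.4375)² / 113.4375 = 6.6970
  green-stemmed cut-leaf: (99 − 113.4375)² / 113.4375 = 1.8375
  green-stemmed potato-leaf: (38 − 37.8125)² / 37.8125 = 0.0009
χ² = 0.5208 + 6.6970 + 1.8375 + 0.0009 = 9.0562 ≈ 9.056
Degrees of freedom = 4 − 1 = 3; critical value at α = 0.05 is 7.815.
Since 9.056 > 7.815, we reject the null hypothesis — the data do not fit the 9:3:3:1 ratio.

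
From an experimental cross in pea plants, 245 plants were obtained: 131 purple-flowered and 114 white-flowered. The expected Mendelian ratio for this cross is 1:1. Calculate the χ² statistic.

1.180

Under the 1:1 hypothesis (Σ ratio = 2, N = 245):
  purple-flowered: 245 × 1/2 = 122.5
  white-flowered: 245 × 1/2 = 122.5
χ² = Σ (O − E)² / E
  purple-flowered: (131 − 122.5)² / 122.5 = 0.5898
  white-flowered: (114 − 122.5)² / 122.5 = 0.5898
χ² = 0.5898 + 0.5898 = 1.1796 ≈ 1.180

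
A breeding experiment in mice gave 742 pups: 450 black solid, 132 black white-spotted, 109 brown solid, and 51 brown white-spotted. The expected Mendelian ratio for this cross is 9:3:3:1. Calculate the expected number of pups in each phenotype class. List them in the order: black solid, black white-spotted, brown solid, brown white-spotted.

417.375, 139.125, 139.125, 46.375

Expected counts for N = 742 under a 9:3:3:1 ratio (total parts = 16):
  black solid: 742 × 9/16 = 417.375
  black white-spotted: 742 × 3/16 = 139.125
  brown solid: 742 × 3/16 = 139.125
  brown white-spotted: 742 × 1/16 = 46.375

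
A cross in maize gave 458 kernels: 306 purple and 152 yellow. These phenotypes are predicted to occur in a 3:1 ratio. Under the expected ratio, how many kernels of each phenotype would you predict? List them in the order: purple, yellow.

343.5, 114.5

Expected counts for N = 458 under a 3:1 ratio (total parts = 4):
  purple: 458 × 3/4 = 343.5
  yellow: 458 × 1/4 = 114.5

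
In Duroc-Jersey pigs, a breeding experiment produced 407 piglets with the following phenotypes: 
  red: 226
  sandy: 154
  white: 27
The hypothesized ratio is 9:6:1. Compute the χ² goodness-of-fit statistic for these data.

0.146

Expected counts for N = 407 under a 9:6:1 ratio (total parts = 16):
  red: 407 × 9/16 = 228.9375
  sandy: 407 × 6/16 = 152.625
  white: 407 × 1/16 = 25.4375
χ² = Σ (O − E)² / E
  red: (226 − 228.9375)² / 228.9375 = 0.0377
  sandy: (154 − 152.625)² / 152.625 = 0.0124
  white: (27 − 25.4375)² / 25.4375 = 0.0960
χ² = 0.0377 + 0.0124 + 0.0960 = 0.1461 ≈ 0.146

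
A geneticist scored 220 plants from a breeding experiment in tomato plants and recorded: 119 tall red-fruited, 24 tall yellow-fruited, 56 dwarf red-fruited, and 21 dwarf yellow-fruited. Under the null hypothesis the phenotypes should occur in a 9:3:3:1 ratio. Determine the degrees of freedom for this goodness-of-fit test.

3

A goodness-of-fit test with 4 phenotype classes has df = 4 − 1 = 3.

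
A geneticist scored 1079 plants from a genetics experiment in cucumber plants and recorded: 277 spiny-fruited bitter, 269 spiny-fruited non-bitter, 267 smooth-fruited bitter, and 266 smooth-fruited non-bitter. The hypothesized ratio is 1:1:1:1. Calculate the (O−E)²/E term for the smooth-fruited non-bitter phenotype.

0.052

The 1:1:1:1 ratio has 4 parts, so with N = 1079 the expected counts are:
  spiny-fruited bitter: 1079 × 1/4 = 269.75
  spiny-fruited non-bitter: 1079 × 1/4 = 269.75
  smooth-fruited bitter: 1079 × 1/4 = 269.75
  smooth-fruited non-bitter: 1079 × 1/4 = 269.75
Contribution of smooth-fruited non-bitter: (266 − 269.75)² / 269.75 = 0.0521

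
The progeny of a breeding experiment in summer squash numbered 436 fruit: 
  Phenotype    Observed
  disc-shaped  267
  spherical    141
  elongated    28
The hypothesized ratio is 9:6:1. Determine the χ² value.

Under the 9:6:1 hypothesis (Σ ratio = 16, N = 436):
  disc-shaped: 436 × 9/16 = 245.25
  spherical: 436 × 6/16 = 163.5
  elongated: 436 × 1/16 = 27.25
χ² = Σ (O − E)² / E
  disc-shaped: (267 − 245.25)² / 245.25 = 1.9289
  spherical: (141 − 163.5)² / 163.5 = 3.0963
  elongated: (28 − 27.25)² / 27.25 = 0.0206
χ² = 1.9289 + 3.0963 + 0.0206 = 5.0458 ≈ 5.046

5.046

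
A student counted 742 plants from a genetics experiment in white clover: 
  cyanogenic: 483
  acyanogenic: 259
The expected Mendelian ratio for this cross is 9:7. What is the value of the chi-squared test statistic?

Under the 9:7 hypothesis (Σ ratio = 16, N = 742):
  cyanogenic: 742 × 9/16 = 417.375
  acyanogenic: 742 × 7/16 = 324.625
χ² = Σ (O − E)² / E
  cyanogenic: (483 − 417.375)² / 417.375 = 10.3184
  acyanogenic: (259 − 324.625)² / 324.625 = 13.2665
χ² = 10.3184 + 13.2665 = 23.5849 ≈ 23.585

23.585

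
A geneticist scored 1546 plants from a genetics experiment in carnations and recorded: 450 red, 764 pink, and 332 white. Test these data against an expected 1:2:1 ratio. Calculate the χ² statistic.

Expected counts for N = 1546 under a 1:2:1 ratio (total parts = 4):
  red: 1546 × 1/4 = 386.5
  pink: 1546 × 2/4 = 773
  white: 1546 × 1/4 = 386.5
χ² = Σ (O − E)² / E
  red: (450 − 386.5)² / 386.5 = 10.4327
  pink: (764 − 773)² / 773 = 0.1048
  white: (332 − 386.5)² / 386.5 = 7.6850
χ² = 10.4327 + 0.1048 + 7.6850 = 18.2225 ≈ 18.223

18.223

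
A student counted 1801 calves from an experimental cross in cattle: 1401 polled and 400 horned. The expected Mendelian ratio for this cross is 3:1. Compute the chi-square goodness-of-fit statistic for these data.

Under the 3:1 hypothesis (Σ ratio = 4, N = 1801):
  polled: 1801 × 3/4 = 1350.75
  horned: 1801 × 1/4 = 450.25
χ² = Σ (O − E)² / E
  polled: (1401 − 1350.75)² / 1350.75 = 1.8694
  horned: (400 − 450.25)² / 450.25 = 5.6081
χ² = 1.8694 + 5.6081 = 7.4775 ≈ 7.478

7.478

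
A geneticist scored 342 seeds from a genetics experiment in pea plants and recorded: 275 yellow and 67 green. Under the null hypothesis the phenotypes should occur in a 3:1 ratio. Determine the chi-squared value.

5.337

Under the 3:1 hypothesis (Σ ratio = 4, N = 342):
  yellow: 342 × 3/4 = 256.5
  green: 342 × 1/4 = 85.5
χ² = Σ (O − E)² / E
  yellow: (275 − 256.5)² / 256.5 = 1.3343
  green: (67 − 85.5)² / 85.5 = 4.0029
χ² = 1.3343 + 4.0029 = 5.3372 ≈ 5.337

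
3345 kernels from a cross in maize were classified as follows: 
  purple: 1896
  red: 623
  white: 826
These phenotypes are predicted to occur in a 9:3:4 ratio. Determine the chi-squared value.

Expected counts for N = 3345 under a 9:3:4 ratio (total parts = 16):
  purple: 3345 × 9/16 = 1881.5625
  red: 3345 × 3/16 = 627.1875
  white: 3345 × 4/16 = 836.25
χ² = Σ (O − E)² / E
  purple: (1896 − 1881.5625)² / 1881.5625 = 0.1108
  red: (623 − 627.1875)² / 627.1875 = 0.0280
  white: (826 − 836.25)² / 836.25 = 0.1256
χ² = 0.1108 + 0.0280 + 0.1256 = 0.2644 ≈ 0.264

0.264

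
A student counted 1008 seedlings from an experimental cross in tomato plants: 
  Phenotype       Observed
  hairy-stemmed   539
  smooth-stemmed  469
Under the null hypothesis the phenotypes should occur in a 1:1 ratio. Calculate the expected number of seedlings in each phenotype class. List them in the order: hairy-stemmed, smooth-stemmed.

504, 504

Expected counts for N = 1008 under a 1:1 ratio (total parts = 2):
  hairy-stemmed: 1008 × 1/2 = 504
  smooth-stemmed: 1008 × 1/2 = 504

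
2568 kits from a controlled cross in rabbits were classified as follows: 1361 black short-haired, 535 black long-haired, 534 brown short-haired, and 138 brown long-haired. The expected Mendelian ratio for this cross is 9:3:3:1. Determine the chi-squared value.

19.650

Under the 9:3:3:1 hypothesis (Σ ratio = 16, N = 2568):
  black short-haired: 2568 × 9/16 = 1444.5
  black long-haired: 2568 × 3/16 = 481.5
  brown short-haired: 2568 × 3/16 = 481.5
  brown long-haired: 2568 × 1/16 = 160.5
χ² = Σ (O − E)² / E
  black short-haired: (1361 − 1444.5)² / 1444.5 = 4.8268
  black long-haired: (535 − 481.5)² / 481.5 = 5.9444
  brown short-haired: (534 − 481.5)² / 481.5 = 5.7243
  brown long-haired: (138 − 160.5)² / 160.5 = 3.1542
χ² = 4.8268 + 5.9444 + 5.7243 + 3.1542 = 19.6497 ≈ 19.650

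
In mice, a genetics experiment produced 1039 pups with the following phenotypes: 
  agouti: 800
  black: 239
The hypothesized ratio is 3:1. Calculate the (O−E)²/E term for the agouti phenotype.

The 3:1 ratio has 4 parts, so with N = 1039 the expected counts are:
  agouti: 1039 × 3/4 = 779.25
  black: 1039 × 1/4 = 259.75
Contribution of agouti: (800 − 779.25)² / 779.25 = 0.5525

0.553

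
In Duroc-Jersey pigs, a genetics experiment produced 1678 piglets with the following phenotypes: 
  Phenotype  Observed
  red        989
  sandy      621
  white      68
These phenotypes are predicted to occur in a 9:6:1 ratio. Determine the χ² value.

15.231

Expected counts for N = 1678 under a 9:6:1 ratio (total parts = 16):
  red: 1678 × 9/16 = 943.875
  sandy: 1678 × 6/16 = 629.25
  white: 1678 × 1/16 = 104.875
χ² = Σ (O − E)² / E
  red: (989 − 943.875)² / 943.875 = 2.1573
  sandy: (621 − 629.25)² / 629.25 = 0.1082
  white: (68 − 104.875)² / 104.875 = 12.9656
χ² = 2.1573 + 0.1082 + 12.9656 = 15.2311 ≈ 15.231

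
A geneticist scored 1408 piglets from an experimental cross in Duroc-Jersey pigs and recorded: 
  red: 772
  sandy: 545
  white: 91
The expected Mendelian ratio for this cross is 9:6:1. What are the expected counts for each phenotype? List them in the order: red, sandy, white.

792, 528, 88

Under the 9:6:1 hypothesis (Σ ratio = 16, N = 1408):
  red: 1408 × 9/16 = 792
  sandy: 1408 × 6/16 = 528
  white: 1408 × 1/16 = 88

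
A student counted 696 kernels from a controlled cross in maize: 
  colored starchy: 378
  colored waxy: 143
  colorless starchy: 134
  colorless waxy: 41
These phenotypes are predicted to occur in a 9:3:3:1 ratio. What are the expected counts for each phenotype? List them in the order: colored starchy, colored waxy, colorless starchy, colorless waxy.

The 9:3:3:1 ratio has 16 parts, so with N = 696 the expected counts are:
  colored starchy: 696 × 9/16 = 391.5
  colored waxy: 696 × 3/16 = 130.5
  colorless starchy: 696 × 3/16 = 130.5
  colorless waxy: 696 × 1/16 = 43.5

391.5, 130.5, 130.5, 43.5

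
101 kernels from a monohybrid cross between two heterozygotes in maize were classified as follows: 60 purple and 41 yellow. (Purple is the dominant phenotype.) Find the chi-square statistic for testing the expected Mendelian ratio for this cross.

For a monohybrid cross between heterozygotes with complete dominance, the expected phenotypic ratio is 3:1.
Total ratio parts = 4. Expected numbers out of 101:
  purple: 101 × 3/4 = 75.75
  yellow: 101 × 1/4 = 25.25
χ² = Σ (O − E)² / E
  purple: (60 − 75.75)² / 75.75 = 3.2748
  yellow: (41 − 25.25)² / 25.25 = 9.8243
χ² = 3.2748 + 9.8243 = 13.0991 ≈ 13.099

13.099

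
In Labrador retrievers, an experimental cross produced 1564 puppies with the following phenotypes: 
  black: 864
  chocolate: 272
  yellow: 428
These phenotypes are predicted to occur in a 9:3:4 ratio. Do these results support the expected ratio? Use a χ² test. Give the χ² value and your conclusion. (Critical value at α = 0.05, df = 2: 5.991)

Total ratio parts = 16. Expected numbers out of 1564:
  black: 1564 × 9/16 = 879.75
  chocolate: 1564 × 3/16 = 293.25
  yellow: 1564 × 4/16 = 391
χ² = Σ (O − E)² / E
  black: (864 − 879.75)² / 879.75 = 0.2820
  chocolate: (272 − 293.25)² / 293.25 = 1.5399
  yellow: (428 − 391)² / 391 = 3.5013
χ² = 0.2820 + 1.5399 + 3.5013 = 5.3232 ≈ 5.323
Degrees of freedom = 3 − 1 = 2; critical value at α = 0.05 is 5.991.
Since 5.323 < 5.991, we fail to reject the null hypothesis — the data are consistent with the 9:3:4 ratio.

5.323; consistent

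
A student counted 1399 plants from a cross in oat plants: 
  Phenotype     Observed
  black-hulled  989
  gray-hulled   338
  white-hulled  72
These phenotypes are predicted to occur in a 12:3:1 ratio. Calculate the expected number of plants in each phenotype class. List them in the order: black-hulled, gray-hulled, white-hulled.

1049.25, 262.3125, 87.4375

Total ratio parts = 16. Expected numbers out of 1399:
  black-hulled: 1399 × 12/16 = 1049.25
  gray-hulled: 1399 × 3/16 = 262.3125
  white-hulled: 1399 × 1/16 = 87.4375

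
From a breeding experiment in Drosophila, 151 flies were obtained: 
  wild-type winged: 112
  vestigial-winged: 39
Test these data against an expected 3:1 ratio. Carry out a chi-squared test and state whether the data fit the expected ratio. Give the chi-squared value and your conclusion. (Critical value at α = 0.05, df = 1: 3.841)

Expected counts for N = 151 under a 3:1 ratio (total parts = 4):
  wild-type winged: 151 × 3/4 = 113.25
  vestigial-winged: 151 × 1/4 = 37.75
χ² = Σ (O − E)² / E
  wild-type winged: (112 − 113.25)² / 113.25 = 0.0138
  vestigial-winged: (39 − 37.75)² / 37.75 = 0.0414
χ² = 0.0138 + 0.0414 = 0.0552 ≈ 0.055
Degrees of freedom = 2 − 1 = 1; critical value at α = 0.05 is 3.841.
Since 0.055 < 3.841, we fail to reject the null hypothesis — the data are consistent with the 3:1 ratio.

0.055; consistent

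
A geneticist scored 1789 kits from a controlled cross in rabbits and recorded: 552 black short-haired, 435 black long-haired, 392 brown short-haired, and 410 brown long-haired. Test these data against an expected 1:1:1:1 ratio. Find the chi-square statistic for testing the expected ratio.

34.797

Total ratio parts = 4. Expected numbers out of 1789:
  black short-haired: 1789 × 1/4 = 447.25
  black long-haired: 1789 × 1/4 = 447.25
  brown short-haired: 1789 × 1/4 = 447.25
  brown long-haired: 1789 × 1/4 = 447.25
χ² = Σ (O − E)² / E
  black short-haired: (552 − 447.25)² / 447.25 = 24.5334
  black long-haired: (435 − 447.25)² / 447.25 = 0.3355
  brown short-haired: (392 − 447.25)² / 447.25 = 6.8252
  brown long-haired: (410 − 447.25)² / 447.25 = 3.1024
χ² = 24.5334 + 0.3355 + 6.8252 + 3.1024 = 34.7965 ≈ 34.797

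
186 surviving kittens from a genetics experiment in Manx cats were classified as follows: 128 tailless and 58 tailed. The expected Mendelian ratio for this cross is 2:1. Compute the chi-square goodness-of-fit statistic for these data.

Expected counts for N = 186 under a 2:1 ratio (total parts = 3):
  tailless: 186 × 2/3 = 124
  tailed: 186 × 1/3 = 62
χ² = Σ (O − E)² / E
  tailless: (128 − 124)² / 124 = 0.1290
  tailed: (58 − 62)² / 62 = 0.2581
χ² = 0.1290 + 0.2581 = 0.3871 ≈ 0.387

0.387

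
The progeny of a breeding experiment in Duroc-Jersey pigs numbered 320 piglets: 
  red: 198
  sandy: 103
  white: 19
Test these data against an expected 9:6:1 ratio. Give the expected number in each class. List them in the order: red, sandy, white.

The 9:6:1 ratio has 16 parts, so with N = 320 the expected counts are:
  red: 320 × 9/16 = 180
  sandy: 320 × 6/16 = 120
  white: 320 × 1/16 = 20

180, 120, 20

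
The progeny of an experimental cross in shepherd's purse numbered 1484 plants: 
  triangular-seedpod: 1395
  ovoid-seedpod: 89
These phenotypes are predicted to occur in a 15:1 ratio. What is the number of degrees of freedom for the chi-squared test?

1

A goodness-of-fit test with 2 phenotype classes has df = 2 − 1 = 1.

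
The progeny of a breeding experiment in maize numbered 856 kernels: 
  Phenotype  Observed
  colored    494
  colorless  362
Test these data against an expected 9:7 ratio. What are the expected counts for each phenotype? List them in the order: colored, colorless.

Under the 9:7 hypothesis (Σ ratio = 16, N = 856):
  colored: 856 × 9/16 = 481.5
  colorless: 856 × 7/16 = 374.5

481.5, 374.5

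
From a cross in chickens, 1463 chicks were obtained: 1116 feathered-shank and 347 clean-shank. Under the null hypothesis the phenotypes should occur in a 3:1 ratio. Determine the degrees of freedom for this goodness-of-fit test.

A goodness-of-fit test with 2 phenotype classes has df = 2 − 1 = 1.

1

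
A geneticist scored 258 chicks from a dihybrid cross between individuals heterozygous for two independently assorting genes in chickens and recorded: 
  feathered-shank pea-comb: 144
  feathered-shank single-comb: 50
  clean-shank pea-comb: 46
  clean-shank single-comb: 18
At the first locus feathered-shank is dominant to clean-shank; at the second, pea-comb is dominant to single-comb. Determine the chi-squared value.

A dihybrid F₂ with independent assortment and complete dominance at both loci gives a 9:3:3:1 phenotypic ratio.
Expected counts for N = 258 under a 9:3:3:1 ratio (total parts = 16):
  feathered-shank pea-comb: 258 × 9/16 = 145.125
  feathered-shank single-comb: 258 × 3/16 = 48.375
  clean-shank pea-comb: 258 × 3/16 = 48.375
  clean-shank single-comb: 258 × 1/16 = 16.125
χ² = Σ (O − E)² / E
  feathered-shank pea-comb: (144 − 145.125)² / 145.125 = 0.0087
  feathered-shank single-comb: (50 − 48.375)² / 48.375 = 0.0546
  clean-shank pea-comb: (46 − 48.375)² / 48.375 = 0.1166
  clean-shank single-comb: (18 − 16.125)² / 16.125 = 0.2180
χ² = 0.0087 + 0.0546 + 0.1166 + 0.2180 = 0.3979 ≈ 0.398

0.398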